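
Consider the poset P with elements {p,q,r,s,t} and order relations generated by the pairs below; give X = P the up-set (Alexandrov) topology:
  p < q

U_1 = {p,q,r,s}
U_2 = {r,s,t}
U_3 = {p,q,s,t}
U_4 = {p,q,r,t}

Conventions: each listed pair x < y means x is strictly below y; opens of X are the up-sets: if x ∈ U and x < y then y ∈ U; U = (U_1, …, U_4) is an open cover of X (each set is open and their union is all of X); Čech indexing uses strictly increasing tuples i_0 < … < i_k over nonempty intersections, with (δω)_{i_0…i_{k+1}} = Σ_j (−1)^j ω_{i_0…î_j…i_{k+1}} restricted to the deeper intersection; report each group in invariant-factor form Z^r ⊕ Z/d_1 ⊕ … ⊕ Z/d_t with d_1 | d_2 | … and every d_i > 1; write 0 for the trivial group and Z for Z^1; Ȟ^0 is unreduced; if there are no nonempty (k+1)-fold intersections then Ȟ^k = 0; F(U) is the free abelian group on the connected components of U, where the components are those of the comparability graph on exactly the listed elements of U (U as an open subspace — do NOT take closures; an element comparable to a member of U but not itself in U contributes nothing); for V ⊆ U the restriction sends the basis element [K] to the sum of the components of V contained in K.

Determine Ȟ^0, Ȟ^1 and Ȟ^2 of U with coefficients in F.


nonempty intersections:
  U12={r,s} U13={p,q,s} U14={p,q,r} U23={s,t} U24={r,t} U34={p,q,t}
  U123={s} U124={r} U134={p,q} U234={t}
components per intersection:
  U1: {p,q} {r} {s}
  U2: {r} {s} {t}
  U3: {p,q} {s} {t}
  U4: {p,q} {r} {t}
  U12: {r} {s}
  U13: {p,q} {s}
  U14: {p,q} {r}
  U23: {s} {t}
  U24: {r} {t}
  U34: {p,q} {t}
  U123: {s}
  U124: {r}
  U134: {p,q}
  U234: {t}
C dims 12,12,4; δ0: rk 8, SNF 1^8; δ1: rk 4, SNF 1^4
Ȟ^0: (12−8)−0=4 ⇒ Z^4
Ȟ^1: (12−4)−8=0 ⇒ 0
Ȟ^2: (4−0)−4=0 ⇒ 0

Ȟ^0 = Z^4, Ȟ^1 = 0, Ȟ^2 = 0


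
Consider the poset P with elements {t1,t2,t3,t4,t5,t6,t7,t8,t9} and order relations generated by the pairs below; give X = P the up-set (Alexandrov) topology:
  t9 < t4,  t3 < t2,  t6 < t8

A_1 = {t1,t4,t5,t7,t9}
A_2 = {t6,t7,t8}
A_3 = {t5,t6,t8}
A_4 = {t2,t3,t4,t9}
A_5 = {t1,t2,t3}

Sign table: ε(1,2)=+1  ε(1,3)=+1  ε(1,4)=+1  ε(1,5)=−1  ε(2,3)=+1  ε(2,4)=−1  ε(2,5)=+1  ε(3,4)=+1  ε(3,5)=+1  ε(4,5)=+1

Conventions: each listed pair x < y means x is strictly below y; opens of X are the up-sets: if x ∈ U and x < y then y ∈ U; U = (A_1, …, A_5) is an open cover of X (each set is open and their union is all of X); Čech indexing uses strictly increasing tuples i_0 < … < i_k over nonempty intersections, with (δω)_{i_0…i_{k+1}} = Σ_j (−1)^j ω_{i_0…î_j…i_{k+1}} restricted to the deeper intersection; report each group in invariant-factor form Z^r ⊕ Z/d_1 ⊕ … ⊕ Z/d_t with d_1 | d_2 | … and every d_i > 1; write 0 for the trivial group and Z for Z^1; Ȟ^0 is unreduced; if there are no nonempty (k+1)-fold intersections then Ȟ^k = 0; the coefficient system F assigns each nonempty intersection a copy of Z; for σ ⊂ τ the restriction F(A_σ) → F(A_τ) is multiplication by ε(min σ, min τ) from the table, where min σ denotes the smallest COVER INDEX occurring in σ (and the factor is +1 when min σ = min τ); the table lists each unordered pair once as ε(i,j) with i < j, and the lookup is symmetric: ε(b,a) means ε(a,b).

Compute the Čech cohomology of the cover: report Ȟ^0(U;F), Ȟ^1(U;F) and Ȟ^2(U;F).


nonempty intersections:
  A12={t7} A13={t5} A14={t4,t9} A15={t1} A23={t6,t8} A45={t2,t3}
C dims 5,6; δ0: rk 5, SNF 1^4·2
Ȟ^0: (5−5)−0=0 ⇒ 0
Ȟ^1: (6−0)−5=1 plus torsion [2] ⇒ Z ⊕ Z/2
Ȟ^2: (0−0)−0=0 ⇒ 0

Ȟ^0 ≅ 0, Ȟ^1 ≅ Z ⊕ Z/2, Ȟ^2 ≅ 0


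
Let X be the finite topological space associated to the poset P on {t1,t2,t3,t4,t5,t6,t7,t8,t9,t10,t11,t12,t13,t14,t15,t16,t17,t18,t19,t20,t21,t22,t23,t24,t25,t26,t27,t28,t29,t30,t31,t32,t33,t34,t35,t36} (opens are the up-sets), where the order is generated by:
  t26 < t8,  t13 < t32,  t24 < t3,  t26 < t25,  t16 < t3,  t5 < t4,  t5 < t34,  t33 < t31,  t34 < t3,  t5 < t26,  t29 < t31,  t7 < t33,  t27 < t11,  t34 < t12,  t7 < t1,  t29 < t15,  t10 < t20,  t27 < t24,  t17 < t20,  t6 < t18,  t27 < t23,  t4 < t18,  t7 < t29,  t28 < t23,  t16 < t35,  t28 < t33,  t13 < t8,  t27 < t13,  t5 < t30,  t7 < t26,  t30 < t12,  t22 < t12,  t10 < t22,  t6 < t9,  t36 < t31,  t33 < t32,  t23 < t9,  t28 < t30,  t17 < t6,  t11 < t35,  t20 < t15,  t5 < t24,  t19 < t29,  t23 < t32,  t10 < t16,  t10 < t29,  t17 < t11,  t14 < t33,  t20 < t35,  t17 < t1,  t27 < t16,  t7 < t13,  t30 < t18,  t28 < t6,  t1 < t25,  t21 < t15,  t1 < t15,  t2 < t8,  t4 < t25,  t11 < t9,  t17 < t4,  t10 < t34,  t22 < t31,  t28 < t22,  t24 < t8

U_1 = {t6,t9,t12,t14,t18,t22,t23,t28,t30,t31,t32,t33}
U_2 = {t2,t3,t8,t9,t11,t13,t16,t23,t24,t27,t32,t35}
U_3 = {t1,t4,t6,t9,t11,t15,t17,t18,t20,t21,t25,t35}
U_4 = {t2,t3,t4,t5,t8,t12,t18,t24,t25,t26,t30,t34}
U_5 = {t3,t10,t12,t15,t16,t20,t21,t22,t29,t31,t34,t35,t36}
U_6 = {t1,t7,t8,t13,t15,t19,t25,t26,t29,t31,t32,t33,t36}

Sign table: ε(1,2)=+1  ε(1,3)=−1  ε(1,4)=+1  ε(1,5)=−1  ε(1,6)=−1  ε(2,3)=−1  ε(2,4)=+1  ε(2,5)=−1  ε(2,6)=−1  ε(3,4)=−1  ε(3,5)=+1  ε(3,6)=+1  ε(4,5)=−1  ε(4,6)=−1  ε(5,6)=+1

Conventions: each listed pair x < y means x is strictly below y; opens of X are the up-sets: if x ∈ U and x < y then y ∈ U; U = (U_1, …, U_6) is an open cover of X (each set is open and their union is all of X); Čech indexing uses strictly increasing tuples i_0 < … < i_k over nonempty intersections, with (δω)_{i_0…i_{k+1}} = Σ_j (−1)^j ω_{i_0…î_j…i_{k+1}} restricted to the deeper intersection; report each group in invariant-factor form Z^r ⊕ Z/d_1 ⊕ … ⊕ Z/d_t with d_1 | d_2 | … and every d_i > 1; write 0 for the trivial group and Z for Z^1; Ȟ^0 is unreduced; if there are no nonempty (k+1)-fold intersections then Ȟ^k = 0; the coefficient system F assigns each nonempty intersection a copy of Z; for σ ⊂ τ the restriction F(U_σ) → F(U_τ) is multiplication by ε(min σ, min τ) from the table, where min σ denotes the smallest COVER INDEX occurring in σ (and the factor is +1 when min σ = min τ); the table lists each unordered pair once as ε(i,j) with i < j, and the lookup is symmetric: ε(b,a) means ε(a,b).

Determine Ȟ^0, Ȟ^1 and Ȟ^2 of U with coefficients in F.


nerve simplices:
  U12={t9,t23,t32} U13={t6,t9,t18} U14={t12,t18,t30} U15={t12,t22,t31} U16={t31,t32,t33} U23={t9,t11,t35} U24={t2,t3,t8,t24} U25={t3,t16,t35} U26={t8,t13,t32} U34={t4,t18,t25} U35={t15,t20,t21,t35} U36={t1,t15,t25} U45={t3,t12,t34} U46={t8,t25,t26} U56={t15,t29,t31,t36}
  U123={t9} U126={t32} U134={t18} U145={t12} U156={t31} U235={t35} U245={t3} U246={t8} U346={t25} U356={t15}
C dims 6,15,10; δ0: rk 5, SNF 1^5; δ1: rk 10, SNF 1^9·2
degree 0: 6−5−0 = 1 → Ȟ^0 ≅ Z
degree 1: 15−10−5 = 0 → Ȟ^1 ≅ 0
degree 2: 10−0−10 = 0 plus torsion [2] → Ȟ^2 ≅ Z/2

Ȟ^0 = Z, Ȟ^1 = 0 and Ȟ^2 = Z/2


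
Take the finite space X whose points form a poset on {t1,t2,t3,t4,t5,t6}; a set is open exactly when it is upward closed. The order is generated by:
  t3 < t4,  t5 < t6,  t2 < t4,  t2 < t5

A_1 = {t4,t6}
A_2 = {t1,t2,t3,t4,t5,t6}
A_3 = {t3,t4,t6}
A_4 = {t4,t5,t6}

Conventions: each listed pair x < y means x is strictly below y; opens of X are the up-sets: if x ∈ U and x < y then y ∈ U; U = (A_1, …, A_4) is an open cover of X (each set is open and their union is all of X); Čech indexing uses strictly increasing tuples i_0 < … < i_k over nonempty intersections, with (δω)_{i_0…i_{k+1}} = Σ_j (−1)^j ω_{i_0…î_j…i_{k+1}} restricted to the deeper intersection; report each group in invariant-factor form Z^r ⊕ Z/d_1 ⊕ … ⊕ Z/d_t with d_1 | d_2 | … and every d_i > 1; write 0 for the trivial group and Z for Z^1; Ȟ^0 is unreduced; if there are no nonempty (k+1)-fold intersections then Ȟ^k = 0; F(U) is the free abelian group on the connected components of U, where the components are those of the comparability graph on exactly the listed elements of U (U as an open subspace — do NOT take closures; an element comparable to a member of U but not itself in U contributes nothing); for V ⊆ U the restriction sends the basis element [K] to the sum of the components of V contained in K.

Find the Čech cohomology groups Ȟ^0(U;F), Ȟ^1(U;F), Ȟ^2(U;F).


Ȟ^0 = Z^2, Ȟ^1 = 0 and Ȟ^2 = 0

nonempty intersections:
  A12={t4,t6} A13={t4,t6} A14={t4,t6} A23={t3,t4,t6} A24={t4,t5,t6} A34={t4,t6}
  A123={t4,t6} A124={t4,t6} A134={t4,t6} A234={t4,t6}
  A1234={t4,t6}
components per intersection:
  A1: {t4} {t6}
  A2: {t1} {t2,t3,t4,t5,t6}
  A3: {t3,t4} {t6}
  A4: {t4} {t5,t6}
  A12: {t4} {t6}
  A13: {t4} {t6}
  A14: {t4} {t6}
  A23: {t3,t4} {t6}
  A24: {t4} {t5,t6}
  A34: {t4} {t6}
  A123: {t4} {t6}
  A124: {t4} {t6}
  A134: {t4} {t6}
  A234: {t4} {t6}
  A1234: {t4} {t6}
C dims 8,12,8,2; δ0: rk 6, SNF 1^6; δ1: rk 6, SNF 1^6; δ2: rk 2, SNF 1^2
Ȟ^0: (8−6)−0=2 ⇒ Z^2
Ȟ^1: (12−6)−6=0 ⇒ 0
Ȟ^2: (8−2)−6=0 ⇒ 0


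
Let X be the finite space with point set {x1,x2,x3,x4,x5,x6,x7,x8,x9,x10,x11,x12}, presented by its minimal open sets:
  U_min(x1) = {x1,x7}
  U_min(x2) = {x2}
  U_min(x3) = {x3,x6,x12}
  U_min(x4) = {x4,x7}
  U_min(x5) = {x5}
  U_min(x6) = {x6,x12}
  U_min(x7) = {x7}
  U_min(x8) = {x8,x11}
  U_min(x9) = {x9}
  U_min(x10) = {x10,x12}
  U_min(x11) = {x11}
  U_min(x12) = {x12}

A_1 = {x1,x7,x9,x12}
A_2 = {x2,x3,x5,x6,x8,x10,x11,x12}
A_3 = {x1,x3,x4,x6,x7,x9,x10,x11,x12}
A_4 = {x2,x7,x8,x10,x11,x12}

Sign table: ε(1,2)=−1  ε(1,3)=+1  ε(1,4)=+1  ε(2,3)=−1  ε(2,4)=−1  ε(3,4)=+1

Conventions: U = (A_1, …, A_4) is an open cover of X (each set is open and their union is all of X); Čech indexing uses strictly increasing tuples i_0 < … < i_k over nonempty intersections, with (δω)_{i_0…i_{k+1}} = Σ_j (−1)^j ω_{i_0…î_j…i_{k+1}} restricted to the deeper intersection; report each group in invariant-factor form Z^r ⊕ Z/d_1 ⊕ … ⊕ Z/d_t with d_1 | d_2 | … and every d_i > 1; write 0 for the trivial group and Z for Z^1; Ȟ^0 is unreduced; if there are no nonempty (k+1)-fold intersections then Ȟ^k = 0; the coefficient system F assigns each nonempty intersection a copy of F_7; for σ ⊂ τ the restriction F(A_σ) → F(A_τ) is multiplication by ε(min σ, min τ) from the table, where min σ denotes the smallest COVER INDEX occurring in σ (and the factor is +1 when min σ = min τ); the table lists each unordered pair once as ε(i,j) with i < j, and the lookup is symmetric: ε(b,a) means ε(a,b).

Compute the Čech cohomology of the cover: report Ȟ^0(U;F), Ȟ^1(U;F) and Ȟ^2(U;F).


cover nerve:
  A12={x12} A13={x1,x7,x9,x12} A14={x7,x12} A23={x3,x6,x10,x11,x12} A24={x2,x8,x10,x11,x12} A34={x7,x10,x11,x12}
  A123={x12} A124={x12} A134={x7,x12} A234={x10,x11,x12}
  A1234={x12}
C dims 4,6,4,1; δ0: rk_F7 3; δ1: rk_F7 3; δ2: rk_F7 1
Ȟ^0: (4−3)−0=1 ⇒ Z/7
Ȟ^1: (6−3)−3=0 ⇒ 0
Ȟ^2: (4−1)−3=0 ⇒ 0

Ȟ^0 ≅ Z/7; Ȟ^1 ≅ 0; Ȟ^2 ≅ 0


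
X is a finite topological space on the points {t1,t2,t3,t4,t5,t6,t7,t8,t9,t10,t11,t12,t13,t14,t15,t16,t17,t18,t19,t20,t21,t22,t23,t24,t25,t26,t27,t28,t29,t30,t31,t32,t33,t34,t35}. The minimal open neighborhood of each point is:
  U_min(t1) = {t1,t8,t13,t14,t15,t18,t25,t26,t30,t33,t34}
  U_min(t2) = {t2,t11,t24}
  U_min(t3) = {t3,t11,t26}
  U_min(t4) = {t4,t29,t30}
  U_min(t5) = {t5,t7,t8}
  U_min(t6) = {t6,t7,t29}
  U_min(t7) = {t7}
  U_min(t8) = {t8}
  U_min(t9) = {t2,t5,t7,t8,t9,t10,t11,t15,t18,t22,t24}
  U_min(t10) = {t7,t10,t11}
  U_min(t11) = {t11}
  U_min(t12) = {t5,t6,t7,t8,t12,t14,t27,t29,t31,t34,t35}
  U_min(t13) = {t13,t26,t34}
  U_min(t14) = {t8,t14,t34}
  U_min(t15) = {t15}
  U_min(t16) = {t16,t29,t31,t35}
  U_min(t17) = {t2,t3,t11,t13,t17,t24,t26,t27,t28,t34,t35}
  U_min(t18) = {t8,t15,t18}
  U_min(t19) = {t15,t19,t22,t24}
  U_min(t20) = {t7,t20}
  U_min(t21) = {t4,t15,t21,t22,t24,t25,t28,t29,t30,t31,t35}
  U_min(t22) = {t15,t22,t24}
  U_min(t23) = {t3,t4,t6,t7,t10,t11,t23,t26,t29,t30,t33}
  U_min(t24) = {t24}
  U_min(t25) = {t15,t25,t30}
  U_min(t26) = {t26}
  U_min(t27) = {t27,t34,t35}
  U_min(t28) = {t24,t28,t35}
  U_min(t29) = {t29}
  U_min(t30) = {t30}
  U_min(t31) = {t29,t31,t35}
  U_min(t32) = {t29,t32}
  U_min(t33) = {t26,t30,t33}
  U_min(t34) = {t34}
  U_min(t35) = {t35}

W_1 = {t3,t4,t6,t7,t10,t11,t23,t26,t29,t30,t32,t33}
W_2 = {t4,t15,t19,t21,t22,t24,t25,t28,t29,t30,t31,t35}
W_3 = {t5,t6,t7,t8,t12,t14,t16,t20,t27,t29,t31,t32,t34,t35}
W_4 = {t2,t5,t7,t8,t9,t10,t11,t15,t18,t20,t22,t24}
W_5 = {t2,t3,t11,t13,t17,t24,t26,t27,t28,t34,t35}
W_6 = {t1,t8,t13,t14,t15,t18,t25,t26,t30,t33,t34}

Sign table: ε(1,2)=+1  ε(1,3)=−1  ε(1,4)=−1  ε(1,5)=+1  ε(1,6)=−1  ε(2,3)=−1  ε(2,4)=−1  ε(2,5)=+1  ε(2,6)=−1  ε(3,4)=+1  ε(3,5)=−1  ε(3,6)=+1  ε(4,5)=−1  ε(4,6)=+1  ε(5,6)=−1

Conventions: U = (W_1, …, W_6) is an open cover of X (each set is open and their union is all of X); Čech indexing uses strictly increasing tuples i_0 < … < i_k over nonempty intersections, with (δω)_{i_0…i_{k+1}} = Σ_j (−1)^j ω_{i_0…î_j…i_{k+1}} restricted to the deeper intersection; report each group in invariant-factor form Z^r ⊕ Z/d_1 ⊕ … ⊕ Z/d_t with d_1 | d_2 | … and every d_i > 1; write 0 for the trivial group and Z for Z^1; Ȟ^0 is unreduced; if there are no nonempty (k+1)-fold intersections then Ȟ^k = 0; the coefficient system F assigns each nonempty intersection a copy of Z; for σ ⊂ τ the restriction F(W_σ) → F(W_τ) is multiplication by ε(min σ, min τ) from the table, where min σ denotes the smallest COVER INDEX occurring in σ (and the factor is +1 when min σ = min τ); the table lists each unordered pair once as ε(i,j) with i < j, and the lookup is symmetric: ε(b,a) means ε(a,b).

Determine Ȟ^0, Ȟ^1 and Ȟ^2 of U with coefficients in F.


Ȟ^0 = Z, Ȟ^1 = 0, Ȟ^2 = Z/2

intersection data:
  W12={t4,t29,t30} W13={t6,t7,t29,t32} W14={t7,t10,t11} W15={t3,t11,t26} W16={t26,t30,t33} W23={t29,t31,t35} W24={t15,t22,t24} W25={t24,t28,t35} W26={t15,t25,t30} W34={t5,t7,t8,t20} W35={t27,t34,t35} W36={t8,t14,t34} W45={t2,t11,t24} W46={t8,t15,t18} W56={t13,t26,t34}
  W123={t29} W126={t30} W134={t7} W145={t11} W156={t26} W235={t35} W245={t24} W246={t15} W346={t8} W356={t34}
C dims 6,15,10; δ0: rk 5, SNF 1^5; δ1: rk 10, SNF 1^9·2
Ȟ^0 = (6 − 5) − 0 = 1, so Ȟ^0 ≅ Z
Ȟ^1 = (15 − 10) − 5 = 0, so Ȟ^1 ≅ 0
Ȟ^2 = (10 − 0) − 10 = 0 plus torsion [2], so Ȟ^2 ≅ Z/2


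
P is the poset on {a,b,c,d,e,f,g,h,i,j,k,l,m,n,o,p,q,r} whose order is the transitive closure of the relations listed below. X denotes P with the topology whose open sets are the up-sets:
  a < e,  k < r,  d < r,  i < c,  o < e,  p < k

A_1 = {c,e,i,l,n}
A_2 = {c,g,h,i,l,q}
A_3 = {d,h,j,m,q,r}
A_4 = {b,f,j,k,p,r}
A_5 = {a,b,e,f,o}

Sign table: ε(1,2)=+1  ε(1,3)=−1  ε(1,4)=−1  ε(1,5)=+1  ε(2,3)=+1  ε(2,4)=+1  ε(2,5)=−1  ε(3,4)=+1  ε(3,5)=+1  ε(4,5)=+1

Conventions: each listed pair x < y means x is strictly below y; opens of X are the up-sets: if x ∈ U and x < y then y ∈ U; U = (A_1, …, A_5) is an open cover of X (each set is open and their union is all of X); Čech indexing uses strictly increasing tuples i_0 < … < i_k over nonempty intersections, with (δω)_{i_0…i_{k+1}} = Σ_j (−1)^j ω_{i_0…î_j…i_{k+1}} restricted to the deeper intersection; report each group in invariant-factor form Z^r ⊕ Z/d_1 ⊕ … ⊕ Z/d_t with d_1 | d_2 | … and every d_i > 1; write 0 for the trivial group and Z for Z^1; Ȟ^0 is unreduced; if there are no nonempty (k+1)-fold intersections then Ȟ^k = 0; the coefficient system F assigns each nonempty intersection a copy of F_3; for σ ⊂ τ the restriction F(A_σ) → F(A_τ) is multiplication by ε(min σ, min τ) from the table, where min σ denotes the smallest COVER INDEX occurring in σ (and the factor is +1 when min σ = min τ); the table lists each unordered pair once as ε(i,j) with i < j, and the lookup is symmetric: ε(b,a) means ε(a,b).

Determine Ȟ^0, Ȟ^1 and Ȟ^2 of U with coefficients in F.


Ȟ^0 = Z/3, Ȟ^1 = Z/3, Ȟ^2 = 0

nonempty overlaps:
  A12={c,i,l} A15={e} A23={h,q} A34={j,r} A45={b,f}
C dims 5,5; δ0: rk_F3 4
degree 0: 5−4−0 = 1 → Ȟ^0 ≅ Z/3
degree 1: 5−0−4 = 1 → Ȟ^1 ≅ Z/3
degree 2: 0−0−0 = 0 → Ȟ^2 ≅ 0


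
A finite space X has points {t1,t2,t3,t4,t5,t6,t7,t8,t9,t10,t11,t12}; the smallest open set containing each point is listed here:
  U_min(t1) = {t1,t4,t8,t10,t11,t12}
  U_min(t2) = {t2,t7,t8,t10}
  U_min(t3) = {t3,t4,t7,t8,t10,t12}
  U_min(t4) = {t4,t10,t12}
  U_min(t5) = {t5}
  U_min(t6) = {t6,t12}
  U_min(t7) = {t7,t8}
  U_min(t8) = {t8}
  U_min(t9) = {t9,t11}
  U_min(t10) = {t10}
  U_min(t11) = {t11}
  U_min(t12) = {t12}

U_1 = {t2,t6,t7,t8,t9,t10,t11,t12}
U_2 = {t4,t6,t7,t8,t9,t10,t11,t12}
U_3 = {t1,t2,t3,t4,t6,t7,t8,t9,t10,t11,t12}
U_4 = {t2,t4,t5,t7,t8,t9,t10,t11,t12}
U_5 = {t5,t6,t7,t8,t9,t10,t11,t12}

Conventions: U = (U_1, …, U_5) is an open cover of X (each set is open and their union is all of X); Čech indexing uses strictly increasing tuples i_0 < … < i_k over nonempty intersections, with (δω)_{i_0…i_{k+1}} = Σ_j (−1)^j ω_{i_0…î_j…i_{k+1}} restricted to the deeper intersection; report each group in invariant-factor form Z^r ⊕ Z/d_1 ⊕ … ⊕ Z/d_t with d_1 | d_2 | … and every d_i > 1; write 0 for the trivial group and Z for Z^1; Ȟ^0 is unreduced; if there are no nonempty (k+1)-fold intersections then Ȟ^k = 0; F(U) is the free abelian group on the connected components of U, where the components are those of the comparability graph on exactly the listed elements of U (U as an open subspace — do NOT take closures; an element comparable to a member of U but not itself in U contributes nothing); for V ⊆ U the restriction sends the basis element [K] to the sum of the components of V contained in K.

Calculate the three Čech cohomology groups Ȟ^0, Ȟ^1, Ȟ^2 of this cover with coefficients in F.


nonempty overlaps:
  U12={t6,t7,t8,t9,t10,t11,t12} U13={t2,t6,t7,t8,t9,t10,t11,t12} U14={t2,t7,t8,t9,t10,t11,t12} U15={t6,t7,t8,t9,t10,t11,t12} U23={t4,t6,t7,t8,t9,t10,t11,t12} U24={t4,t7,t8,t9,t10,t11,t12} U25={t6,t7,t8,t9,t10,t11,t12} U34={t2,t4,t7,t8,t9,t10,t11,t12} U35={t6,t7,t8,t9,t10,t11,t12} U45={t5,t7,t8,t9,t10,t11,t12}
  U123={t6,t7,t8,t9,t10,t11,t12} U124={t7,t8,t9,t10,t11,t12} U125={t6,t7,t8,t9,t10,t11,t12} U134={t2,t7,t8,t9,t10,t11,t12} U135={t6,t7,t8,t9,t10,t11,t12} U145={t7,t8,t9,t10,t11,t12} U234={t4,t7,t8,t9,t10,t11,t12} U235={t6,t7,t8,t9,t10,t11,t12} U245={t7,t8,t9,t10,t11,t12} U345={t7,t8,t9,t10,t11,t12}
  U1234={t7,t8,t9,t10,t11,t12} U1235={t6,t7,t8,t9,t10,t11,t12} U1245={t7,t8,t9,t10,t11,t12} U1345={t7,t8,t9,t10,t11,t12} U2345={t7,t8,t9,t10,t11,t12}
  U12345={t7,t8,t9,t10,t11,t12}
components per intersection:
  U1: {t2,t7,t8,t10} {t6,t12} {t9,t11}
  U2: {t4,t6,t10,t12} {t7,t8} {t9,t11}
  U3: {t1,t2,t3,t4,t6,t7,t8,t9,t10,t11,t12}
  U4: {t2,t4,t7,t8,t10,t12} {t5} {t9,t11}
  U5: {t5} {t6,t12} {t7,t8} {t9,t11} {t10}
  U12: {t6,t12} {t7,t8} {t9,t11} {t10}
  U13: {t2,t7,t8,t10} {t6,t12} {t9,t11}
  U14: {t2,t7,t8,t10} {t9,t11} {t12}
  U15: {t6,t12} {t7,t8} {t9,t11} {t10}
  U23: {t4,t6,t10,t12} {t7,t8} {t9,t11}
  U24: {t4,t10,t12} {t7,t8} {t9,t11}
  U25: {t6,t12} {t7,t8} {t9,t11} {t10}
  U34: {t2,t4,t7,t8,t10,t12} {t9,t11}
  U35: {t6,t12} {t7,t8} {t9,t11} {t10}
  U45: {t5} {t7,t8} {t9,t11} {t10} {t12}
  U123: {t6,t12} {t7,t8} {t9,t11} {t10}
  U124: {t7,t8} {t9,t11} {t10} {t12}
  U125: {t6,t12} {t7,t8} {t9,t11} {t10}
  U134: {t2,t7,t8,t10} {t9,t11} {t12}
  U135: {t6,t12} {t7,t8} {t9,t11} {t10}
  U145: {t7,t8} {t9,t11} {t10} {t12}
  U234: {t4,t10,t12} {t7,t8} {t9,t11}
  U235: {t6,t12} {t7,t8} {t9,t11} {t10}
  U245: {t7,t8} {t9,t11} {t10} {t12}
  U345: {t7,t8} {t9,t11} {t10} {t12}
  U1234: {t7,t8} {t9,t11} {t10} {t12}
  U1235: {t6,t12} {t7,t8} {t9,t11} {t10}
  U1245: {t7,t8} {t9,t11} {t10} {t12}
  U1345: {t7,t8} {t9,t11} {t10} {t12}
  U2345: {t7,t8} {t9,t11} {t10} {t12}
  U12345: {t7,t8} {t9,t11} {t10} {t12}
C dims 15,35,38,20; δ0: rk 13, SNF 1^13; δ1: rk 22, SNF 1^22; δ2: rk 16, SNF 1^16
degree 0: 15−13−0 = 2 → Ȟ^0 ≅ Z^2
degree 1: 35−22−13 = 0 → Ȟ^1 ≅ 0
degree 2: 38−16−22 = 0 → Ȟ^2 ≅ 0

Ȟ^0(U;F) ≅ Z^2,  Ȟ^1(U;F) ≅ 0,  Ȟ^2(U;F) ≅ 0


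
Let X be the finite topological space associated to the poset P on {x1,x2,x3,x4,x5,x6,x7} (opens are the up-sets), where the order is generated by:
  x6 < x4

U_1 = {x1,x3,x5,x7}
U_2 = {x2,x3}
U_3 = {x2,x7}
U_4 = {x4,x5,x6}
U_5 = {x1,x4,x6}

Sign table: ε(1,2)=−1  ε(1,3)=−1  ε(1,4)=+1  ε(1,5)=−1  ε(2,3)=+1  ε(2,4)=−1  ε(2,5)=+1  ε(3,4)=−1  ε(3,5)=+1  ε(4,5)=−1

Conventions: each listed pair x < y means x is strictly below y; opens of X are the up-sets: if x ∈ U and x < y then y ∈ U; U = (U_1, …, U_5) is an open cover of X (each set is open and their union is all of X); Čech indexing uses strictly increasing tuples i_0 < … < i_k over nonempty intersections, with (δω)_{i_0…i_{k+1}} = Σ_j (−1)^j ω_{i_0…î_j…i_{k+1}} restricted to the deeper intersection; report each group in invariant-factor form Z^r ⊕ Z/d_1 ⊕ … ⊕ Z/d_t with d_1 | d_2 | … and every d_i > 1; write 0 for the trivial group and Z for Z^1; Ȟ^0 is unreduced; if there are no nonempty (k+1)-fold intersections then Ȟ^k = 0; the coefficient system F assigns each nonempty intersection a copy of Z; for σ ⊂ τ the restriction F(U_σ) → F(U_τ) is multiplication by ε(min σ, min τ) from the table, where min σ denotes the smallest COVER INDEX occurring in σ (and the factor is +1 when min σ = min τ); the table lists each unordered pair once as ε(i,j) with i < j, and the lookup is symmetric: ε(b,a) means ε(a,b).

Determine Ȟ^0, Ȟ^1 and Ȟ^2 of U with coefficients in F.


nonempty overlaps:
  U12={x3} U13={x7} U14={x5} U15={x1} U23={x2} U45={x4,x6}
C dims 5,6; δ0: rk 4, SNF 1^4
degree 0: 5−4−0 = 1 → Ȟ^0 ≅ Z
degree 1: 6−0−4 = 2 → Ȟ^1 ≅ Z^2
degree 2: 0−0−0 = 0 → Ȟ^2 ≅ 0

Ȟ^0(U;F) ≅ Z, Ȟ^1(U;F) ≅ Z^2, Ȟ^2(U;F) ≅ 0


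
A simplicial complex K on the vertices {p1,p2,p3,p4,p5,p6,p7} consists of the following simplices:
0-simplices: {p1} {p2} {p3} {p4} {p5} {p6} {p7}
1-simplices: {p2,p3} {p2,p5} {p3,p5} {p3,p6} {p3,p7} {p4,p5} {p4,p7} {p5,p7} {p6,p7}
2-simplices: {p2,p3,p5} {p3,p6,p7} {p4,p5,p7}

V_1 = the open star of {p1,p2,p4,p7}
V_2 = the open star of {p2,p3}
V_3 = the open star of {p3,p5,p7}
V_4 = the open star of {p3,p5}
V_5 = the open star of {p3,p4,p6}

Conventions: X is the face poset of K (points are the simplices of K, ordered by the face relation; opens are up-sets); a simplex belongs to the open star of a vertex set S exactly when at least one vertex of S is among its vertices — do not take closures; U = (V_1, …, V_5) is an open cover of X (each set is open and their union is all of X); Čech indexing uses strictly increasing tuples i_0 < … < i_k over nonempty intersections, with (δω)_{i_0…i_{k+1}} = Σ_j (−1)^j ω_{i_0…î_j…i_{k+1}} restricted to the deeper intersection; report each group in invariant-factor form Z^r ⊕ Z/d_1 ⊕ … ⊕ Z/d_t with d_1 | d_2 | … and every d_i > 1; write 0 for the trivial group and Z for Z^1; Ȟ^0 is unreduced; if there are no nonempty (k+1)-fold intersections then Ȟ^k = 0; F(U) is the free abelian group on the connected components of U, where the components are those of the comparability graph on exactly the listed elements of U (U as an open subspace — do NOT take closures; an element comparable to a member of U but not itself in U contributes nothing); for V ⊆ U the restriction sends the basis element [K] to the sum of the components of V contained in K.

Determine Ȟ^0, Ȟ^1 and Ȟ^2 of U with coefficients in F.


Ȟ^0 ≅ Z^2, Ȟ^1 ≅ 0, Ȟ^2 ≅ 0

nerve of the cover:
  V1={{p1},{p2},{p4},{p7},{p2,p3},{p2,p5},{p3,p7},{p4,p5},{p4,p7},{p5,p7},{p6,p7},{p2,p3,p5},{p3,p6,p7},{p4,p5,p7}} V2={{p2},{p3},{p2,p3},{p2,p5},{p3,p5},{p3,p6},{p3,p7},{p2,p3,p5},{p3,p6,p7}} V3={{p3},{p5},{p7},{p2,p3},{p2,p5},{p3,p5},{p3,p6},{p3,p7},{p4,p5},{p4,p7},{p5,p7},{p6,p7},{p2,p3,p5},{p3,p6,p7},{p4,p5,p7}} V4={{p3},{p5},{p2,p3},{p2,p5},{p3,p5},{p3,p6},{p3,p7},{p4,p5},{p5,p7},{p2,p3,p5},{p3,p6,p7},{p4,p5,p7}} V5={{p3},{p4},{p6},{p2,p3},{p3,p5},{p3,p6},{p3,p7},{p4,p5},{p4,p7},{p6,p7},{p2,p3,p5},{p3,p6,p7},{p4,p5,p7}}
  V12={{p2},{p2,p3},{p2,p5},{p3,p7},{p2,p3,p5},{p3,p6,p7}} V13={{p7},{p2,p3},{p2,p5},{p3,p7},{p4,p5},{p4,p7},{p5,p7},{p6,p7},{p2,p3,p5},{p3,p6,p7},{p4,p5,p7}} V14={{p2,p3},{p2,p5},{p3,p7},{p4,p5},{p5,p7},{p2,p3,p5},{p3,p6,p7},{p4,p5,p7}} V15={{p4},{p2,p3},{p3,p7},{p4,p5},{p4,p7},{p6,p7},{p2,p3,p5},{p3,p6,p7},{p4,p5,p7}} V23={{p3},{p2,p3},{p2,p5},{p3,p5},{p3,p6},{p3,p7},{p2,p3,p5},{p3,p6,p7}} V24={{p3},{p2,p3},{p2,p5},{p3,p5},{p3,p6},{p3,p7},{p2,p3,p5},{p3,p6,p7}} V25={{p3},{p2,p3},{p3,p5},{p3,p6},{p3,p7},{p2,p3,p5},{p3,p6,p7}} V34={{p3},{p5},{p2,p3},{p2,p5},{p3,p5},{p3,p6},{p3,p7},{p4,p5},{p5,p7},{p2,p3,p5},{p3,p6,p7},{p4,p5,p7}} V35={{p3},{p2,p3},{p3,p5},{p3,p6},{p3,p7},{p4,p5},{p4,p7},{p6,p7},{p2,p3,p5},{p3,p6,p7},{p4,p5,p7}} V45={{p3},{p2,p3},{p3,p5},{p3,p6},{p3,p7},{p4,p5},{p2,p3,p5},{p3,p6,p7},{p4,p5,p7}}
  V123={{p2,p3},{p2,p5},{p3,p7},{p2,p3,p5},{p3,p6,p7}} V124={{p2,p3},{p2,p5},{p3,p7},{p2,p3,p5},{p3,p6,p7}} V125={{p2,p3},{p3,p7},{p2,p3,p5},{p3,p6,p7}} V134={{p2,p3},{p2,p5},{p3,p7},{p4,p5},{p5,p7},{p2,p3,p5},{p3,p6,p7},{p4,p5,p7}} V135={{p2,p3},{p3,p7},{p4,p5},{p4,p7},{p6,p7},{p2,p3,p5},{p3,p6,p7},{p4,p5,p7}} V145={{p2,p3},{p3,p7},{p4,p5},{p2,p3,p5},{p3,p6,p7},{p4,p5,p7}} V234={{p3},{p2,p3},{p2,p5},{p3,p5},{p3,p6},{p3,p7},{p2,p3,p5},{p3,p6,p7}} V235={{p3},{p2,p3},{p3,p5},{p3,p6},{p3,p7},{p2,p3,p5},{p3,p6,p7}} V245={{p3},{p2,p3},{p3,p5},{p3,p6},{p3,p7},{p2,p3,p5},{p3,p6,p7}} V345={{p3},{p2,p3},{p3,p5},{p3,p6},{p3,p7},{p4,p5},{p2,p3,p5},{p3,p6,p7},{p4,p5,p7}}
  V1234={{p2,p3},{p2,p5},{p3,p7},{p2,p3,p5},{p3,p6,p7}} V1235={{p2,p3},{p3,p7},{p2,p3,p5},{p3,p6,p7}} V1245={{p2,p3},{p3,p7},{p2,p3,p5},{p3,p6,p7}} V1345={{p2,p3},{p3,p7},{p4,p5},{p2,p3,p5},{p3,p6,p7},{p4,p5,p7}} V2345={{p3},{p2,p3},{p3,p5},{p3,p6},{p3,p7},{p2,p3,p5},{p3,p6,p7}}
  V12345={{p2,p3},{p3,p7},{p2,p3,p5},{p3,p6,p7}}
components per intersection:
  V1: {{p1}} {{p2},{p2,p3},{p2,p5},{p2,p3,p5}} {{p4},{p7},{p3,p7},{p4,p5},{p4,p7},{p5,p7},{p6,p7},{p3,p6,p7},{p4,p5,p7}}
  V2: {{p2},{p3},{p2,p3},{p2,p5},{p3,p5},{p3,p6},{p3,p7},{p2,p3,p5},{p3,p6,p7}}
  V3: {{p3},{p5},{p7},{p2,p3},{p2,p5},{p3,p5},{p3,p6},{p3,p7},{p4,p5},{p4,p7},{p5,p7},{p6,p7},{p2,p3,p5},{p3,p6,p7},{p4,p5,p7}}
  V4: {{p3},{p5},{p2,p3},{p2,p5},{p3,p5},{p3,p6},{p3,p7},{p4,p5},{p5,p7},{p2,p3,p5},{p3,p6,p7},{p4,p5,p7}}
  V5: {{p3},{p6},{p2,p3},{p3,p5},{p3,p6},{p3,p7},{p6,p7},{p2,p3,p5},{p3,p6,p7}} {{p4},{p4,p5},{p4,p7},{p4,p5,p7}}
  V12: {{p2},{p2,p3},{p2,p5},{p2,p3,p5}} {{p3,p7},{p3,p6,p7}}
  V13: {{p7},{p3,p7},{p4,p5},{p4,p7},{p5,p7},{p6,p7},{p3,p6,p7},{p4,p5,p7}} {{p2,p3},{p2,p5},{p2,p3,p5}}
  V14: {{p2,p3},{p2,p5},{p2,p3,p5}} {{p3,p7},{p3,p6,p7}} {{p4,p5},{p5,p7},{p4,p5,p7}}
  V15: {{p4},{p4,p5},{p4,p7},{p4,p5,p7}} {{p2,p3},{p2,p3,p5}} {{p3,p7},{p6,p7},{p3,p6,p7}}
  V23: {{p3},{p2,p3},{p2,p5},{p3,p5},{p3,p6},{p3,p7},{p2,p3,p5},{p3,p6,p7}}
  V24: {{p3},{p2,p3},{p2,p5},{p3,p5},{p3,p6},{p3,p7},{p2,p3,p5},{p3,p6,p7}}
  V25: {{p3},{p2,p3},{p3,p5},{p3,p6},{p3,p7},{p2,p3,p5},{p3,p6,p7}}
  V34: {{p3},{p5},{p2,p3},{p2,p5},{p3,p5},{p3,p6},{p3,p7},{p4,p5},{p5,p7},{p2,p3,p5},{p3,p6,p7},{p4,p5,p7}}
  V35: {{p3},{p2,p3},{p3,p5},{p3,p6},{p3,p7},{p6,p7},{p2,p3,p5},{p3,p6,p7}} {{p4,p5},{p4,p7},{p4,p5,p7}}
  V45: {{p3},{p2,p3},{p3,p5},{p3,p6},{p3,p7},{p2,p3,p5},{p3,p6,p7}} {{p4,p5},{p4,p5,p7}}
  V123: {{p2,p3},{p2,p5},{p2,p3,p5}} {{p3,p7},{p3,p6,p7}}
  V124: {{p2,p3},{p2,p5},{p2,p3,p5}} {{p3,p7},{p3,p6,p7}}
  V125: {{p2,p3},{p2,p3,p5}} {{p3,p7},{p3,p6,p7}}
  V134: {{p2,p3},{p2,p5},{p2,p3,p5}} {{p3,p7},{p3,p6,p7}} {{p4,p5},{p5,p7},{p4,p5,p7}}
  V135: {{p2,p3},{p2,p3,p5}} {{p3,p7},{p6,p7},{p3,p6,p7}} {{p4,p5},{p4,p7},{p4,p5,p7}}
  V145: {{p2,p3},{p2,p3,p5}} {{p3,p7},{p3,p6,p7}} {{p4,p5},{p4,p5,p7}}
  V234: {{p3},{p2,p3},{p2,p5},{p3,p5},{p3,p6},{p3,p7},{p2,p3,p5},{p3,p6,p7}}
  V235: {{p3},{p2,p3},{p3,p5},{p3,p6},{p3,p7},{p2,p3,p5},{p3,p6,p7}}
  V245: {{p3},{p2,p3},{p3,p5},{p3,p6},{p3,p7},{p2,p3,p5},{p3,p6,p7}}
  V345: {{p3},{p2,p3},{p3,p5},{p3,p6},{p3,p7},{p2,p3,p5},{p3,p6,p7}} {{p4,p5},{p4,p5,p7}}
  V1234: {{p2,p3},{p2,p5},{p2,p3,p5}} {{p3,p7},{p3,p6,p7}}
  V1235: {{p2,p3},{p2,p3,p5}} {{p3,p7},{p3,p6,p7}}
  V1245: {{p2,p3},{p2,p3,p5}} {{p3,p7},{p3,p6,p7}}
  V1345: {{p2,p3},{p2,p3,p5}} {{p3,p7},{p3,p6,p7}} {{p4,p5},{p4,p5,p7}}
  V2345: {{p3},{p2,p3},{p3,p5},{p3,p6},{p3,p7},{p2,p3,p5},{p3,p6,p7}}
  V12345: {{p2,p3},{p2,p3,p5}} {{p3,p7},{p3,p6,p7}}
C dims 8,18,20,10; δ0: rk 6, SNF 1^6; δ1: rk 12, SNF 1^12; δ2: rk 8, SNF 1^8
Ȟ^0 = (8 − 6) − 0 = 2, so Ȟ^0 ≅ Z^2
Ȟ^1 = (18 − 12) − 6 = 0, so Ȟ^1 ≅ 0
Ȟ^2 = (20 − 8) − 12 = 0, so Ȟ^2 ≅ 0


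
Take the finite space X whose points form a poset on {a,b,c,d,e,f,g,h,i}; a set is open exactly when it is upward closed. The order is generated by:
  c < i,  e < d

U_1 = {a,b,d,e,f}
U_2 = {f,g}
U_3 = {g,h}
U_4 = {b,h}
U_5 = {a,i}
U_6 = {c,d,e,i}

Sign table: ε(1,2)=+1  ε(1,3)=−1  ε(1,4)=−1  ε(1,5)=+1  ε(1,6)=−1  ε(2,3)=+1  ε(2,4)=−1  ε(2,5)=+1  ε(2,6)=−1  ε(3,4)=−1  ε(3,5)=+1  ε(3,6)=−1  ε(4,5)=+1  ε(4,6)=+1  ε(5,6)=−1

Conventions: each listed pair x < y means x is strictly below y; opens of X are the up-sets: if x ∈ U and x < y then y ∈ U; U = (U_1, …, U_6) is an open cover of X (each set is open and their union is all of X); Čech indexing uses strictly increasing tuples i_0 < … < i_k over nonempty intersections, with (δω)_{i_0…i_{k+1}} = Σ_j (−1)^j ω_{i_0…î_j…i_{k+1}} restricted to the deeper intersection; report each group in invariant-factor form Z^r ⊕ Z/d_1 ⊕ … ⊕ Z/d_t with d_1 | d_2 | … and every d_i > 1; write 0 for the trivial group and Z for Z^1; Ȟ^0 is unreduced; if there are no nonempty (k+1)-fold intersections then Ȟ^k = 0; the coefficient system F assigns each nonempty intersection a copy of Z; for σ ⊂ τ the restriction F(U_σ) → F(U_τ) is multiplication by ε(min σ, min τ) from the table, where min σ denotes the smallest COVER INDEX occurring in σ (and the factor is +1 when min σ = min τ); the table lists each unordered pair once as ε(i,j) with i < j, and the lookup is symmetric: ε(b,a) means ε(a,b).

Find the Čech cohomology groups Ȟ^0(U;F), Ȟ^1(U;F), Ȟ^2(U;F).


nonempty overlaps:
  U12={f} U14={b} U15={a} U16={d,e} U23={g} U34={h} U56={i}
C dims 6,7; δ0: rk 5, SNF 1^5
degree 0: 6−5−0 = 1 → Ȟ^0 ≅ Z
degree 1: 7−0−5 = 2 → Ȟ^1 ≅ Z^2
degree 2: 0−0−0 = 0 → Ȟ^2 ≅ 0

Ȟ^0 = Z, Ȟ^1 = Z^2, Ȟ^2 = 0


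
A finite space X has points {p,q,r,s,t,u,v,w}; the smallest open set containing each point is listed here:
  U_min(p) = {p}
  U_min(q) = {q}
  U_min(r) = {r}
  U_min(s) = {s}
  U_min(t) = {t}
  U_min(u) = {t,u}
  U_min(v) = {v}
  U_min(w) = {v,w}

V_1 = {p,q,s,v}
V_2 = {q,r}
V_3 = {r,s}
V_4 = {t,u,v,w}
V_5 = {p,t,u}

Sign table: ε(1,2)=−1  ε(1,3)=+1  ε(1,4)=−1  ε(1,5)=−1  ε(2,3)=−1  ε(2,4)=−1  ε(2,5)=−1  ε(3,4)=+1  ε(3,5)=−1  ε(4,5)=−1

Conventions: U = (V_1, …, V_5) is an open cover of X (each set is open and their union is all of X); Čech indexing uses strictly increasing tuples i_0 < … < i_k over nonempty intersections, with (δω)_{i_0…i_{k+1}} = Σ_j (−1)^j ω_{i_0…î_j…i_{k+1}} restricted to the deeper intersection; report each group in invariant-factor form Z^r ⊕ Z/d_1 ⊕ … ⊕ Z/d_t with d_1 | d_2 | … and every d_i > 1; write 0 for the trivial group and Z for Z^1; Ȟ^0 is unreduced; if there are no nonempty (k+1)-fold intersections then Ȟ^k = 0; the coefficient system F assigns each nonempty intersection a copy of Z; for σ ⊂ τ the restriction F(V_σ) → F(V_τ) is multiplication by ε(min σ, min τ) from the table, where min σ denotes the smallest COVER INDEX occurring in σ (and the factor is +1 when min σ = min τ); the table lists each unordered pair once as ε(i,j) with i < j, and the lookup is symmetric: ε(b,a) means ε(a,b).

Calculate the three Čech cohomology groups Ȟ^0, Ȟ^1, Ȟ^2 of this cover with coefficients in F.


nonempty overlaps:
  V12={q} V13={s} V14={v} V15={p} V23={r} V45={t,u}
C dims 5,6; δ0: rk 5, SNF 1^4·2
degree 0: 5−5−0 = 0 → Ȟ^0 ≅ 0
degree 1: 6−0−5 = 1 plus torsion [2] → Ȟ^1 ≅ Z ⊕ Z/2
degree 2: 0−0−0 = 0 → Ȟ^2 ≅ 0

Ȟ^0 ≅ 0, Ȟ^1 ≅ Z ⊕ Z/2, Ȟ^2 ≅ 0


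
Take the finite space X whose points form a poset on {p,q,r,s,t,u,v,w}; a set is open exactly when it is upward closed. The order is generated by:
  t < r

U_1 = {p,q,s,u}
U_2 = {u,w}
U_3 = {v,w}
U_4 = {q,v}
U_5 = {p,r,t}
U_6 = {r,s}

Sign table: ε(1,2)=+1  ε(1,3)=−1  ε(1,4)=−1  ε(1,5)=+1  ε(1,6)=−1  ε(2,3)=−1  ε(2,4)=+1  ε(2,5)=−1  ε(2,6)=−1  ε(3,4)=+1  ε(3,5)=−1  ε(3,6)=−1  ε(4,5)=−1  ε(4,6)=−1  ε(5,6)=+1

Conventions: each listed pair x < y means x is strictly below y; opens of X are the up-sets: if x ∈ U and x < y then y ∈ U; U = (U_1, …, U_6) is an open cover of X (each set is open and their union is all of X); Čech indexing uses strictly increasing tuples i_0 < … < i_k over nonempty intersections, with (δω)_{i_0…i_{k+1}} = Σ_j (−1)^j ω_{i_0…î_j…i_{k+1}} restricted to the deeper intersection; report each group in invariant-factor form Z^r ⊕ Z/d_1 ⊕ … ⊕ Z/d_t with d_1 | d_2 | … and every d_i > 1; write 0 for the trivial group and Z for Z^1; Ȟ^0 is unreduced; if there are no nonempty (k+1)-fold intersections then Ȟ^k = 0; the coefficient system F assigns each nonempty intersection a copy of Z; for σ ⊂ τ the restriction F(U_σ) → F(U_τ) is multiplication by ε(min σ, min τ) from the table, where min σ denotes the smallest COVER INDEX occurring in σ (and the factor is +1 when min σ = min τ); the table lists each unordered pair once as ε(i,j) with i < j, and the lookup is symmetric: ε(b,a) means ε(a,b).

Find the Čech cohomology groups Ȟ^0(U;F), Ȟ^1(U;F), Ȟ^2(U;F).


Ȟ^0 ≅ 0; Ȟ^1 ≅ Z ⊕ Z/2; Ȟ^2 ≅ 0

intersection data:
  U12={u} U14={q} U15={p} U16={s} U23={w} U34={v} U56={r}
C dims 6,7; δ0: rk 6, SNF 1^5·2
Ȟ^0 = (6 − 6) − 0 = 0, so Ȟ^0 ≅ 0
Ȟ^1 = (7 − 0) − 6 = 1 plus torsion [2], so Ȟ^1 ≅ Z ⊕ Z/2
Ȟ^2 = (0 − 0) − 0 = 0, so Ȟ^2 ≅ 0


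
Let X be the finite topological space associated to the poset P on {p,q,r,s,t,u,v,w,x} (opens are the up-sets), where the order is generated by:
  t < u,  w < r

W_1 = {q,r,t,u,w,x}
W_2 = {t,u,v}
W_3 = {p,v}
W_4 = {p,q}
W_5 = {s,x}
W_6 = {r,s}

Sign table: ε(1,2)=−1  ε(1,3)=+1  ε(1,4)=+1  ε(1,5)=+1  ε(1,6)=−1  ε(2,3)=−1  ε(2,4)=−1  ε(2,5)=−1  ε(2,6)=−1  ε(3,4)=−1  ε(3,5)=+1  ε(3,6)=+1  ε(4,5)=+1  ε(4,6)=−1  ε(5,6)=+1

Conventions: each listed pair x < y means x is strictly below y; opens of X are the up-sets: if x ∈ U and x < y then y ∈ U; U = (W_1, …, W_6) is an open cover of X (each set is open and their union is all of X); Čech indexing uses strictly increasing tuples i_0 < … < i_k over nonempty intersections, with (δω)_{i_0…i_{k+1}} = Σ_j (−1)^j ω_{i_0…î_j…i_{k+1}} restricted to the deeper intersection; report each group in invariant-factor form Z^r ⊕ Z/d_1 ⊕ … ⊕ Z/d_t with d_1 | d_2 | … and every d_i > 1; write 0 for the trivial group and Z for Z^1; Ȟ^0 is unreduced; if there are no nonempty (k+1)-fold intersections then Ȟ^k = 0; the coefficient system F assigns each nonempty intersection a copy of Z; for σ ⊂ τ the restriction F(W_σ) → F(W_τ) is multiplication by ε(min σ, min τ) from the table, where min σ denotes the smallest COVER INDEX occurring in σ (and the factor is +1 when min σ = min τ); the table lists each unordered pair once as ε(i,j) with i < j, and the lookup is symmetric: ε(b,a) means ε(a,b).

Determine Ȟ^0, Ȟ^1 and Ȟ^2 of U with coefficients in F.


intersection data:
  W12={t,u} W14={q} W15={x} W16={r} W23={v} W34={p} W56={s}
C dims 6,7; δ0: rk 6, SNF 1^5·2
Ȟ^0 = (6 − 6) − 0 = 0, so Ȟ^0 ≅ 0
Ȟ^1 = (7 − 0) − 6 = 1 plus torsion [2], so Ȟ^1 ≅ Z ⊕ Z/2
Ȟ^2 = (0 − 0) − 0 = 0, so Ȟ^2 ≅ 0

Ȟ^0 ≅ 0; Ȟ^1 ≅ Z ⊕ Z/2; Ȟ^2 ≅ 0


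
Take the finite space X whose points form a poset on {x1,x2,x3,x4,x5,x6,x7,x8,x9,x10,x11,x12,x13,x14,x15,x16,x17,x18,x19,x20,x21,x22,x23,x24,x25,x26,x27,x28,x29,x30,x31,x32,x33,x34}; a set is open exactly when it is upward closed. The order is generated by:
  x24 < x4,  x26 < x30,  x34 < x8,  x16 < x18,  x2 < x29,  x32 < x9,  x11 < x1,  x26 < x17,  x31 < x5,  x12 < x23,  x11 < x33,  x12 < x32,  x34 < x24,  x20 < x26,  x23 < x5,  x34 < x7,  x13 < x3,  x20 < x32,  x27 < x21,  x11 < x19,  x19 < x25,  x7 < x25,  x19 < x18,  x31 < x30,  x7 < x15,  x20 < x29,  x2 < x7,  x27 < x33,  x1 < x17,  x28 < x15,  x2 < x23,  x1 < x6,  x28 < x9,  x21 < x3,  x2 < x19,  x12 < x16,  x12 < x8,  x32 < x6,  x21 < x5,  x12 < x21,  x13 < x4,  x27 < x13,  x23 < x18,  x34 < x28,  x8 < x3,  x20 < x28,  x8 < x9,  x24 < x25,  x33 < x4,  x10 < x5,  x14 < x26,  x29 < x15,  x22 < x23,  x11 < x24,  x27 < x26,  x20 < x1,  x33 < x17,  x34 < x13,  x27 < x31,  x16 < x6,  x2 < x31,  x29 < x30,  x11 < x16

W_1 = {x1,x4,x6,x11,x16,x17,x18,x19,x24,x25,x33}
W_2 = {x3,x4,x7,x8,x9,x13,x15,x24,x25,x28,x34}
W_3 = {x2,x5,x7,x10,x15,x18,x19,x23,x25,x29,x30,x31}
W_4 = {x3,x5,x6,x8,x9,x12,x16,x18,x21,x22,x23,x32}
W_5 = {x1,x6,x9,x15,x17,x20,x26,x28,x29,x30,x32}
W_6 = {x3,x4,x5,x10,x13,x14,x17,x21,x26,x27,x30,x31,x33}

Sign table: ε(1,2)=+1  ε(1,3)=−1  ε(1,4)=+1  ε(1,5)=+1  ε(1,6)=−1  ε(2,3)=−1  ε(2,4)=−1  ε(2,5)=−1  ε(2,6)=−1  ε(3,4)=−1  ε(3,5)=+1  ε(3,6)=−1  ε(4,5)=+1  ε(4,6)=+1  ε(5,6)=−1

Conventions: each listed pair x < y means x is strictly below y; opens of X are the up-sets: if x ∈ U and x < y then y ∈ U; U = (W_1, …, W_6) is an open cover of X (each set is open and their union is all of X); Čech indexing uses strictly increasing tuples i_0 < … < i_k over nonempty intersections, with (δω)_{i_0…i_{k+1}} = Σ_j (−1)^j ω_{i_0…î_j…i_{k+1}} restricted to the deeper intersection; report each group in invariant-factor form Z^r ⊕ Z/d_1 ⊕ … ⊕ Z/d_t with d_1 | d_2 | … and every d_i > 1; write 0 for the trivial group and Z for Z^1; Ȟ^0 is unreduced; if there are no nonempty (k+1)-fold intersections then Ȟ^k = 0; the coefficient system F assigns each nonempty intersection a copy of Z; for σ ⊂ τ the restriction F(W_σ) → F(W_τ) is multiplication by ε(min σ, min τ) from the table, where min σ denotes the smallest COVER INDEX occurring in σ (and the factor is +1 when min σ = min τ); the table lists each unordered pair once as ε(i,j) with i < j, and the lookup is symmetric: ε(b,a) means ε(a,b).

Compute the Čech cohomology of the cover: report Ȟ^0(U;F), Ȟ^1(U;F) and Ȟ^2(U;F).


Ȟ^0 ≅ 0; Ȟ^1 ≅ Z/2; Ȟ^2 ≅ Z

nonempty overlaps:
  W12={x4,x24,x25} W13={x18,x19,x25} W14={x6,x16,x18} W15={x1,x6,x17} W16={x4,x17,x33} W23={x7,x15,x25} W24={x3,x8,x9} W25={x9,x15,x28} W26={x3,x4,x13} W34={x5,x18,x23} W35={x15,x29,x30} W36={x5,x10,x30,x31} W45={x6,x9,x32} W46={x3,x5,x21} W56={x17,x26,x30}
  W123={x25} W126={x4} W134={x18} W145={x6} W156={x17} W235={x15} W245={x9} W246={x3} W346={x5} W356={x30}
C dims 6,15,10; δ0: rk 6, SNF 1^5·2; δ1: rk 9, SNF 1^9
degree 0: 6−6−0 = 0 → Ȟ^0 ≅ 0
degree 1: 15−9−6 = 0 plus torsion [2] → Ȟ^1 ≅ Z/2
degree 2: 10−0−9 = 1 → Ȟ^2 ≅ Z


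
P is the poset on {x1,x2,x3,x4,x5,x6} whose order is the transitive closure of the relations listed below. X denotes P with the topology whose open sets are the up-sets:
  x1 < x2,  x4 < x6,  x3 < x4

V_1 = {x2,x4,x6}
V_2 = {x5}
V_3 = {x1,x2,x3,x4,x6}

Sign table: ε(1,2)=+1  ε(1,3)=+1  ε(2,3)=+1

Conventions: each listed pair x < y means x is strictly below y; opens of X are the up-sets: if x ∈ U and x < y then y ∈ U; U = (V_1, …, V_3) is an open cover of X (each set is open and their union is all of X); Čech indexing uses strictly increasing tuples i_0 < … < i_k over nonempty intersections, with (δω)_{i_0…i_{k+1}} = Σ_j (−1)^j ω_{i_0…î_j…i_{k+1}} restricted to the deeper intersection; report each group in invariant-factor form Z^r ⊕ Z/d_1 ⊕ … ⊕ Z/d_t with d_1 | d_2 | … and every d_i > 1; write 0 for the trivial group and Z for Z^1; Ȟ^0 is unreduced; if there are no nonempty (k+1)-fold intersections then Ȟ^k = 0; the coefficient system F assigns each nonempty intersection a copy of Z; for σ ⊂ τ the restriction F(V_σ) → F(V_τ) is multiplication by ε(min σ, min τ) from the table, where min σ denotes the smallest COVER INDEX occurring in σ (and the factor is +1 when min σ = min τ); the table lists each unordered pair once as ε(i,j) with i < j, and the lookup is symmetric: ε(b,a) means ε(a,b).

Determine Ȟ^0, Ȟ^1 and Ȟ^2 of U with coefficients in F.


nerve simplices:
  V13={x2,x4,x6}
C dims 3,1; δ0: rk 1, SNF 1^1
degree 0: 3−1−0 = 2 → Ȟ^0 ≅ Z^2
degree 1: 1−0−1 = 0 → Ȟ^1 ≅ 0
degree 2: 0−0−0 = 0 → Ȟ^2 ≅ 0

Ȟ^0(U;F) ≅ Z^2, Ȟ^1(U;F) ≅ 0 and Ȟ^2(U;F) ≅ 0
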